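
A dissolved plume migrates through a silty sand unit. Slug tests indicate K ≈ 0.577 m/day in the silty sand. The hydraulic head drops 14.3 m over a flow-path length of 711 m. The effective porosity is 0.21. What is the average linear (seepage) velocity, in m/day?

Hydraulic gradient i = Δh / L = 14.3 / 711 = 0.02011.
Darcy flux q = K · i = 0.5770 × 0.02011 = 0.01160 m/day.
Seepage velocity v = q / n_e = 0.01160 / 0.21 = 0.05526 m/day.

0.0553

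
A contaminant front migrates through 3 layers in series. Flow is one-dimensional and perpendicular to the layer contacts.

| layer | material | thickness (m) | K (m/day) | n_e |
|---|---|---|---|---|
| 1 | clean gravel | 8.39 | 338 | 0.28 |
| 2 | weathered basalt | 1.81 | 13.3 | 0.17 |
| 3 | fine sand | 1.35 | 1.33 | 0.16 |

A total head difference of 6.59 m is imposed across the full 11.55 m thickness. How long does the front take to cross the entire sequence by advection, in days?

With flow normal to the layers, continuity requires the same specific discharge q through every layer.
Σ(b_i/K_i) = 8.39/338 + 1.81/13.3 + 1.35/1.33 = 1.176 d.
q = Δh / Σ(b_i/K_i) = 6.59 / 1.176 = 5.604 m/day.
In each layer the seepage velocity is v_i = q/n_i, so the layer transit time is t_i = b_i·n_i / q:
  layer 1 (clean gravel): t_1 = 8.39 × 0.28 / 5.604 = 0.4192 d
  layer 2 (weathered basalt): t_2 = 1.81 × 0.17 / 5.604 = 0.05491 d
  layer 3 (fine sand): t_3 = 1.35 × 0.16 / 5.604 = 0.03854 d
Total t = Σ t_i = 0.5127 days.

0.513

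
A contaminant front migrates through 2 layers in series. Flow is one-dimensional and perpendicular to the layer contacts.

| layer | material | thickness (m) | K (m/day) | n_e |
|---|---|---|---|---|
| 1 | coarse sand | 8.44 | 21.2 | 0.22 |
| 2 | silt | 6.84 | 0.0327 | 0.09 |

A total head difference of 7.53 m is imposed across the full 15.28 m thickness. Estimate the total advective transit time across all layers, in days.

With flow normal to the layers, continuity requires the same specific discharge q through every layer.
Σ(b_i/K_i) = 8.44/21.2 + 6.84/0.0327 = 209.6 d.
q = Δh / Σ(b_i/K_i) = 7.53 / 209.6 = 0.03593 m/day.
In each layer the seepage velocity is v_i = q/n_i, so the layer transit time is t_i = b_i·n_i / q:
  layer 1 (coarse sand): t_1 = 8.44 × 0.22 / 0.03593 = 51.68 d
  layer 2 (silt): t_2 = 6.84 × 0.09 / 0.03593 = 17.13 d
Total t = Σ t_i = 68.81 days.

68.8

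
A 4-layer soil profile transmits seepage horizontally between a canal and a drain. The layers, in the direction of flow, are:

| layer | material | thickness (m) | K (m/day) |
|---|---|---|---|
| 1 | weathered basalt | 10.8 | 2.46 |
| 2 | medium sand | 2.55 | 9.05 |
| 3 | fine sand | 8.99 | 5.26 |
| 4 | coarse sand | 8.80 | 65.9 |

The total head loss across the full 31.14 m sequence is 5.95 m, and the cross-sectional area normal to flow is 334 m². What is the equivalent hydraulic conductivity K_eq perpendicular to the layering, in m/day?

Flow is perpendicular to layering, so the layers act in series and the equivalent K is the thickness-weighted harmonic mean.
Total thickness L = 10.8 + 2.55 + 8.99 + 8.80 = 31.14 m.
Σ(b_i/K_i) = 10.8/2.46 + 2.55/9.05 + 8.99/5.26 + 8.80/65.9 = 6.515 d.
K_eq = L / Σ(b_i/K_i) = 31.14 / 6.515 = 4.780 m/day.

4.78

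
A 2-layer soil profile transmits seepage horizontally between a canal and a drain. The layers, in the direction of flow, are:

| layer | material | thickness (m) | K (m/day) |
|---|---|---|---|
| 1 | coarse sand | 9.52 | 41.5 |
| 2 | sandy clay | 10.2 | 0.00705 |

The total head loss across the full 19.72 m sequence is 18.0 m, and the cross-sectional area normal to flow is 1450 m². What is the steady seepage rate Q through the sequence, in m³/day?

18.0

Flow is perpendicular to layering, so the layers act in series and the equivalent K is the thickness-weighted harmonic mean.
Total thickness L = 9.52 + 10.2 = 19.72 m.
Σ(b_i/K_i) = 9.52/41.5 + 10.2/0.00705 = 1447 d.
K_eq = L / Σ(b_i/K_i) = 19.72 / 1447 = 0.01363 m/day.
Q = K_eq · A · (Δh/L) = 0.01363 × 1450 × (18.0/19.72) = 18.04 m³/day.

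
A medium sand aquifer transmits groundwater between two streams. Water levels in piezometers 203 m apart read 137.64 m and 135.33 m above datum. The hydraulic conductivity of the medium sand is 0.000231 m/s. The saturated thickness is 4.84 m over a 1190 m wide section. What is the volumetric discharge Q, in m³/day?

1310

Convert K: 0.000231 m/s × 86400 = 19.96 m/day.
Cross-sectional area A = 1190 × 4.84 = 5760 m².
Hydraulic gradient i = (137.64 − 135.33) / 203 = 2.31 / 203 = 0.01138.
Darcy's law: Q = K · A · i = 19.96 × 5760 × 0.01138 = 1308 m³/day.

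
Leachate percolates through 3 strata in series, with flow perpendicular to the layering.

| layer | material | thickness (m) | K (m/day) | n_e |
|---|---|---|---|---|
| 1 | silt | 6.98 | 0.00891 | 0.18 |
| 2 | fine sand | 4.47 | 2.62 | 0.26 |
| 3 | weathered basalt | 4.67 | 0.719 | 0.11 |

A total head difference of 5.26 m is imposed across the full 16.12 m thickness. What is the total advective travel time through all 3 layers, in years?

1.21

With flow normal to the layers, continuity requires the same specific discharge q through every layer.
Σ(b_i/K_i) = 6.98/0.00891 + 4.47/2.62 + 4.67/0.719 = 791.6 d.
q = Δh / Σ(b_i/K_i) = 5.26 / 791.6 = 0.006645 m/day.
In each layer the seepage velocity is v_i = q/n_i, so the layer transit time is t_i = b_i·n_i / q:
  layer 1 (silt): t_1 = 6.98 × 0.18 / 0.006645 = 189.1 d
  layer 2 (fine sand): t_2 = 4.47 × 0.26 / 0.006645 = 174.9 d
  layer 3 (weathered basalt): t_3 = 4.67 × 0.11 / 0.006645 = 77.31 d
Total t = Σ t_i = 441.3 days = 1.208 years.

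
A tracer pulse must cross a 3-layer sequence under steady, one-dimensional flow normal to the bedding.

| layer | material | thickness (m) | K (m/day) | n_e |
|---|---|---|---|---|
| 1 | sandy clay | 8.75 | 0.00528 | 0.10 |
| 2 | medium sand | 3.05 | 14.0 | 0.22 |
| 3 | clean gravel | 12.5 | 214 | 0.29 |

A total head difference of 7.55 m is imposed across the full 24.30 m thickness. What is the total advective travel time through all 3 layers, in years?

3.11

With flow normal to the layers, continuity requires the same specific discharge q through every layer.
Σ(b_i/K_i) = 8.75/0.00528 + 3.05/14.0 + 12.5/214 = 1657 d.
q = Δh / Σ(b_i/K_i) = 7.55 / 1657 = 0.004555 m/day.
In each layer the seepage velocity is v_i = q/n_i, so the layer transit time is t_i = b_i·n_i / q:
  layer 1 (sandy clay): t_1 = 8.75 × 0.10 / 0.004555 = 192.1 d
  layer 2 (medium sand): t_2 = 3.05 × 0.22 / 0.004555 = 147.3 d
  layer 3 (clean gravel): t_3 = 12.5 × 0.29 / 0.004555 = 795.8 d
Total t = Σ t_i = 1135 days = 3.108 years.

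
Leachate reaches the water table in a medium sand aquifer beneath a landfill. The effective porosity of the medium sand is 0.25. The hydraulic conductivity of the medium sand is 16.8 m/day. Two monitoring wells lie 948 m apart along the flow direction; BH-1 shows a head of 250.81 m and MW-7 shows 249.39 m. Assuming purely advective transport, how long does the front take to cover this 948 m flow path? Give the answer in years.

25.8

Hydraulic gradient i = (250.81 − 249.39) / 948 = 1.42 / 948 = 0.001498.
Darcy flux q = K · i = 16.80 × 0.001498 = 0.02516 m/day.
Seepage velocity v = q / n_e = 0.02516 / 0.25 = 0.1007 m/day.
Travel time t = L / v = 948 / 0.1007 = 9418 days = 25.79 years.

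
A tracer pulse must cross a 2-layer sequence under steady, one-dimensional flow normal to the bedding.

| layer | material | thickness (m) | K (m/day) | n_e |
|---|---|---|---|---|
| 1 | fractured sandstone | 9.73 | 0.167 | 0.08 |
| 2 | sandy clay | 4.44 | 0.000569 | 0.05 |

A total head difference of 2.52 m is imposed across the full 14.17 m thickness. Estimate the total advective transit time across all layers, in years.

8.54

With flow normal to the layers, continuity requires the same specific discharge q through every layer.
Σ(b_i/K_i) = 9.73/0.167 + 4.44/0.000569 = 7861 d.
q = Δh / Σ(b_i/K_i) = 2.52 / 7861 = 0.0003206 m/day.
In each layer the seepage velocity is v_i = q/n_i, so the layer transit time is t_i = b_i·n_i / q:
  layer 1 (fractured sandstone): t_1 = 9.73 × 0.08 / 0.0003206 = 2428 d
  layer 2 (sandy clay): t_2 = 4.44 × 0.05 / 0.0003206 = 692.6 d
Total t = Σ t_i = 3121 days = 8.544 years.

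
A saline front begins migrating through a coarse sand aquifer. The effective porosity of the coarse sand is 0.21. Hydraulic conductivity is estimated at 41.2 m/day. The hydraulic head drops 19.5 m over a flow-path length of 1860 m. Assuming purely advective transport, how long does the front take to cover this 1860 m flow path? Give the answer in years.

Hydraulic gradient i = Δh / L = 19.5 / 1860 = 0.01048.
Darcy flux q = K · i = 41.20 × 0.01048 = 0.4319 m/day.
Seepage velocity v = q / n_e = 0.4319 / 0.21 = 2.057 m/day.
Travel time t = L / v = 1860 / 2.057 = 904.3 days = 2.476 years.

2.48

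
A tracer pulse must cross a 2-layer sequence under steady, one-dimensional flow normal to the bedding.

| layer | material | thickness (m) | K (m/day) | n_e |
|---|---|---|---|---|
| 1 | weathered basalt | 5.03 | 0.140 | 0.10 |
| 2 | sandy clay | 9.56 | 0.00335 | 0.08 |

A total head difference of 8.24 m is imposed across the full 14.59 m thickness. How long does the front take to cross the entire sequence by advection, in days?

445

With flow normal to the layers, continuity requires the same specific discharge q through every layer.
Σ(b_i/K_i) = 5.03/0.140 + 9.56/0.00335 = 2890 d.
q = Δh / Σ(b_i/K_i) = 8.24 / 2890 = 0.002852 m/day.
In each layer the seepage velocity is v_i = q/n_i, so the layer transit time is t_i = b_i·n_i / q:
  layer 1 (weathered basalt): t_1 = 5.03 × 0.10 / 0.002852 = 176.4 d
  layer 2 (sandy clay): t_2 = 9.56 × 0.08 / 0.002852 = 268.2 d
Total t = Σ t_i = 444.6 days.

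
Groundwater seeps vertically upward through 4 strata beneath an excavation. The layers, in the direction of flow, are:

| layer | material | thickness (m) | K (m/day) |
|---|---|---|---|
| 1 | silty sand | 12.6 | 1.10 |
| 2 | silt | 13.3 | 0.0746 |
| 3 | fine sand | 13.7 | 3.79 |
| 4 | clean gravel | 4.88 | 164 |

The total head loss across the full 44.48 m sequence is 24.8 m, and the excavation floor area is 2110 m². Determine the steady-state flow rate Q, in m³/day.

271

Flow is perpendicular to layering, so the layers act in series and the equivalent K is the thickness-weighted harmonic mean.
Total thickness L = 12.6 + 13.3 + 13.7 + 4.88 = 44.48 m.
Σ(b_i/K_i) = 12.6/1.10 + 13.3/0.0746 + 13.7/3.79 + 4.88/164 = 193.4 d.
K_eq = L / Σ(b_i/K_i) = 44.48 / 193.4 = 0.2300 m/day.
Q = K_eq · A · (Δh/L) = 0.2300 × 2110 × (24.8/44.48) = 270.6 m³/day.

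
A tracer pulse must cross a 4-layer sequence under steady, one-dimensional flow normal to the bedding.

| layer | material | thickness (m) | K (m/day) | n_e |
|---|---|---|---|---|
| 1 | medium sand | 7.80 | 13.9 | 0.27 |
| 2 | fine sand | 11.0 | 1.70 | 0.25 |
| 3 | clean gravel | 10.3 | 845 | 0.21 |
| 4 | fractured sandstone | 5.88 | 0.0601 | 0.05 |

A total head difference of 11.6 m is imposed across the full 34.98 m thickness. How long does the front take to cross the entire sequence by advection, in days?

66.1

With flow normal to the layers, continuity requires the same specific discharge q through every layer.
Σ(b_i/K_i) = 7.80/13.9 + 11.0/1.70 + 10.3/845 + 5.88/0.0601 = 104.9 d.
q = Δh / Σ(b_i/K_i) = 11.6 / 104.9 = 0.1106 m/day.
In each layer the seepage velocity is v_i = q/n_i, so the layer transit time is t_i = b_i·n_i / q:
  layer 1 (medium sand): t_1 = 7.80 × 0.27 / 0.1106 = 19.04 d
  layer 2 (fine sand): t_2 = 11.0 × 0.25 / 0.1106 = 24.86 d
  layer 3 (clean gravel): t_3 = 10.3 × 0.21 / 0.1106 = 19.56 d
  layer 4 (fractured sandstone): t_4 = 5.88 × 0.05 / 0.1106 = 2.658 d
Total t = Σ t_i = 66.12 days.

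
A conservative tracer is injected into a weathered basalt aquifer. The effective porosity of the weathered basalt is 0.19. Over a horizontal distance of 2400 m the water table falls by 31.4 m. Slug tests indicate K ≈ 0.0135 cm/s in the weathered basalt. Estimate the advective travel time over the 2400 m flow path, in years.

8.18

Convert K: 0.0135 cm/s × 864 = 11.66 m/day.
Hydraulic gradient i = Δh / L = 31.4 / 2400 = 0.01308.
Darcy flux q = K · i = 11.66 × 0.01308 = 0.1526 m/day.
Seepage velocity v = q / n_e = 0.1526 / 0.19 = 0.8032 m/day.
Travel time t = L / v = 2400 / 0.8032 = 2988 days = 8.181 years.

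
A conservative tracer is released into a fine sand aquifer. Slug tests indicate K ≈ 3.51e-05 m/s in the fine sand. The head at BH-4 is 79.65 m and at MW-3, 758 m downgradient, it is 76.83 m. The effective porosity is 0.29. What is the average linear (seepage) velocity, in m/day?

0.0389

Convert K: 3.51e-05 m/s × 86400 = 3.033 m/day.
Hydraulic gradient i = (79.65 − 76.83) / 758 = 2.82 / 758 = 0.003720.
Darcy flux q = K · i = 3.033 × 0.003720 = 0.01128 m/day.
Seepage velocity v = q / n_e = 0.01128 / 0.29 = 0.03890 m/day.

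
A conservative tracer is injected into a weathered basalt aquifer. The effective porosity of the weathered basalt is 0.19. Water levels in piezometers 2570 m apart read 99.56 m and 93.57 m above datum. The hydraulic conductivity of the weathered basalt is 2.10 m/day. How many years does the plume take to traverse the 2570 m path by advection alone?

Hydraulic gradient i = (99.56 − 93.57) / 2570 = 5.99 / 2570 = 0.002331.
Darcy flux q = K · i = 2.100 × 0.002331 = 0.004895 m/day.
Seepage velocity v = q / n_e = 0.004895 / 0.19 = 0.02576 m/day.
Travel time t = L / v = 2570 / 0.02576 = 99764 days = 273.1 years.

273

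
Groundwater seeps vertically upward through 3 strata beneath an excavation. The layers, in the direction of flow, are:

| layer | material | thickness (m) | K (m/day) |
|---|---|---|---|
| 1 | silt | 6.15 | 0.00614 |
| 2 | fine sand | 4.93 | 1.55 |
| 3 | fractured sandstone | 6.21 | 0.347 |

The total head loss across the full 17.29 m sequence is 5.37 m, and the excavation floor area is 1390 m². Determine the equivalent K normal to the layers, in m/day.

0.0169

Flow is perpendicular to layering, so the layers act in series and the equivalent K is the thickness-weighted harmonic mean.
Total thickness L = 6.15 + 4.93 + 6.21 = 17.29 m.
Σ(b_i/K_i) = 6.15/0.00614 + 4.93/1.55 + 6.21/0.347 = 1023 d.
K_eq = L / Σ(b_i/K_i) = 17.29 / 1023 = 0.01691 m/day.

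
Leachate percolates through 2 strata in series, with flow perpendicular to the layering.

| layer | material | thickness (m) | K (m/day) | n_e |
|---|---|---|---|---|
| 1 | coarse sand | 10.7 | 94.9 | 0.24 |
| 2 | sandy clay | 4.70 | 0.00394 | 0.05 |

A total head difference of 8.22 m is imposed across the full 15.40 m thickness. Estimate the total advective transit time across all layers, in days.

407

With flow normal to the layers, continuity requires the same specific discharge q through every layer.
Σ(b_i/K_i) = 10.7/94.9 + 4.70/0.00394 = 1193 d.
q = Δh / Σ(b_i/K_i) = 8.22 / 1193 = 0.006890 m/day.
In each layer the seepage velocity is v_i = q/n_i, so the layer transit time is t_i = b_i·n_i / q:
  layer 1 (coarse sand): t_1 = 10.7 × 0.24 / 0.006890 = 372.7 d
  layer 2 (sandy clay): t_2 = 4.70 × 0.05 / 0.006890 = 34.11 d
Total t = Σ t_i = 406.8 days.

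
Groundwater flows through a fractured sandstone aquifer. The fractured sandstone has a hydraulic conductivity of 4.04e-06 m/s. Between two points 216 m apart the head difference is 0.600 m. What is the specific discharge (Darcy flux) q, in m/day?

0.000970

Convert K: 4.04e-06 m/s × 86400 = 0.3491 m/day.
Hydraulic gradient i = Δh / L = 0.600 / 216 = 0.002778.
Specific discharge q = K · i = 0.3491 × 0.002778 = 0.0009696 m/day.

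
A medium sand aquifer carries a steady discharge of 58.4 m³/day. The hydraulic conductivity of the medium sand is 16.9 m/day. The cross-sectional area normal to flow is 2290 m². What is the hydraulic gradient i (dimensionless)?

0.00151

From Q = K·A·i, i = Q / (K·A) = 58.4 / (16.90 × 2290) = 0.001509.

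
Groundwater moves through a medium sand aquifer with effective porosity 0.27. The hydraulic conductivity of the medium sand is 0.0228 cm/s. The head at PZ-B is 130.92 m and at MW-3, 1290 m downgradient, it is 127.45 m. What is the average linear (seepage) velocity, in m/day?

0.196

Convert K: 0.0228 cm/s × 864 = 19.70 m/day.
Hydraulic gradient i = (130.92 − 127.45) / 1290 = 3.47 / 1290 = 0.002690.
Darcy flux q = K · i = 19.70 × 0.002690 = 0.05299 m/day.
Seepage velocity v = q / n_e = 0.05299 / 0.27 = 0.1963 m/day.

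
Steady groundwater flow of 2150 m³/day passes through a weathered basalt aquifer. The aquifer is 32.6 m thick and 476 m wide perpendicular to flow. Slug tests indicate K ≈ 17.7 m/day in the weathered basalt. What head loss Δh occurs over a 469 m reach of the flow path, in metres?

Cross-sectional area A = 476 × 32.6 = 15518 m².
From Q = K·A·i, i = Q / (K·A) = 2150 / (17.70 × 15518) = 0.007828.
Head loss Δh = i · L = 0.007828 × 469 = 3.671 m.

3.67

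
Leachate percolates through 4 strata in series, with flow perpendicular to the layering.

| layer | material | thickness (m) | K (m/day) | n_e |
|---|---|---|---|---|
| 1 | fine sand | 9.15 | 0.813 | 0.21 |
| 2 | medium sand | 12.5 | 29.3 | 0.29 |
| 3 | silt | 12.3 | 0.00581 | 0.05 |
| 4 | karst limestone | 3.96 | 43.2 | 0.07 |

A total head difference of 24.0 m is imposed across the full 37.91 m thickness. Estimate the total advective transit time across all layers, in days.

With flow normal to the layers, continuity requires the same specific discharge q through every layer.
Σ(b_i/K_i) = 9.15/0.813 + 12.5/29.3 + 12.3/0.00581 + 3.96/43.2 = 2129 d.
q = Δh / Σ(b_i/K_i) = 24.0 / 2129 = 0.01127 m/day.
In each layer the seepage velocity is v_i = q/n_i, so the layer transit time is t_i = b_i·n_i / q:
  layer 1 (fine sand): t_1 = 9.15 × 0.21 / 0.01127 = 170.4 d
  layer 2 (medium sand): t_2 = 12.5 × 0.29 / 0.01127 = 321.5 d
  layer 3 (silt): t_3 = 12.3 × 0.05 / 0.01127 = 54.55 d
  layer 4 (karst limestone): t_4 = 3.96 × 0.07 / 0.01127 = 24.59 d
Total t = Σ t_i = 571.1 days.

571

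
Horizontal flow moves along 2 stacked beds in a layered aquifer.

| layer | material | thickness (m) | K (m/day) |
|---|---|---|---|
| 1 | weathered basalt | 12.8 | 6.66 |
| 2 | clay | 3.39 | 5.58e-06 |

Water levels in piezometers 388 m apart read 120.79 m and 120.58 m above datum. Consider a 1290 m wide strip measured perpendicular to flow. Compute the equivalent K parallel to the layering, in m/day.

5.27

Flow is parallel to layering, so each bed carries its own Darcy discharge and the transmissivities add.
Σ(K_i·b_i) = 6.66×12.8 + 5.58e-06×3.39 = 85.25 m²/day.
Total thickness b = 16.19 m, so K_eq = Σ(K_i·b_i)/b = 5.265 m/day.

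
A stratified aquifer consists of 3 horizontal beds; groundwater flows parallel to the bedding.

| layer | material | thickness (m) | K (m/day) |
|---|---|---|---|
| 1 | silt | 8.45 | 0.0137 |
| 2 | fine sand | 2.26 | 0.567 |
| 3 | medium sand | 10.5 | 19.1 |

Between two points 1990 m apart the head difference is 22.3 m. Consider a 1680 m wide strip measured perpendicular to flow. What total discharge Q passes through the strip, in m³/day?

3800

Flow is parallel to layering, so each bed carries its own Darcy discharge and the transmissivities add.
Σ(K_i·b_i) = 0.0137×8.45 + 0.567×2.26 + 19.1×10.5 = 201.9 m²/day.
Hydraulic gradient i = Δh / L = 22.3 / 1990 = 0.01121.
Q = Σ(K_i·b_i) · W · i = 201.9 × 1680 × 0.01121 = 3802 m³/day.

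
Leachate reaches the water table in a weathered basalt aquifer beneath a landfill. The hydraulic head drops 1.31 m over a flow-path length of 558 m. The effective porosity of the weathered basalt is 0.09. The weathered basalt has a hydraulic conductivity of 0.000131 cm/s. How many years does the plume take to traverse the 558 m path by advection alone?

517

Convert K: 0.000131 cm/s × 864 = 0.1132 m/day.
Hydraulic gradient i = Δh / L = 1.31 / 558 = 0.002348.
Darcy flux q = K · i = 0.1132 × 0.002348 = 0.0002657 m/day.
Seepage velocity v = q / n_e = 0.0002657 / 0.09 = 0.002952 m/day.
Travel time t = L / v = 558 / 0.002952 = 1.890e+05 days = 517.4 years.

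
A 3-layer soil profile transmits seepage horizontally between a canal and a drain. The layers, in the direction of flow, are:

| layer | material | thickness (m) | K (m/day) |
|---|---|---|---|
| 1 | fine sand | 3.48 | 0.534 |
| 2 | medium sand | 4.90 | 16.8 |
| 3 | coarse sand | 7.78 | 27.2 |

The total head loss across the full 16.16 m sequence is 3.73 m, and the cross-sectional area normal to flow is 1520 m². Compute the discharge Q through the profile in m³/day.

799

Flow is perpendicular to layering, so the layers act in series and the equivalent K is the thickness-weighted harmonic mean.
Total thickness L = 3.48 + 4.90 + 7.78 = 16.16 m.
Σ(b_i/K_i) = 3.48/0.534 + 4.90/16.8 + 7.78/27.2 = 7.095 d.
K_eq = L / Σ(b_i/K_i) = 16.16 / 7.095 = 2.278 m/day.
Q = K_eq · A · (Δh/L) = 2.278 × 1520 × (3.73/16.16) = 799.1 m³/day.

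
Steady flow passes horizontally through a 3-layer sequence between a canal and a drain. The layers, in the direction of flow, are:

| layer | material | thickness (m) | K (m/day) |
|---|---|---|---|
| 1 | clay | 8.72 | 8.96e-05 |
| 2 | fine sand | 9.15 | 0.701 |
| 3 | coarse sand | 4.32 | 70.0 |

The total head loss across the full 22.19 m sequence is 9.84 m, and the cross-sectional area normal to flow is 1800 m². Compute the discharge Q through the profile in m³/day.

Flow is perpendicular to layering, so the layers act in series and the equivalent K is the thickness-weighted harmonic mean.
Total thickness L = 8.72 + 9.15 + 4.32 = 22.19 m.
Σ(b_i/K_i) = 8.72/8.96e-05 + 9.15/0.701 + 4.32/70.0 = 97335 d.
K_eq = L / Σ(b_i/K_i) = 22.19 / 97335 = 0.0002280 m/day.
Q = K_eq · A · (Δh/L) = 0.0002280 × 1800 × (9.84/22.19) = 0.1820 m³/day.

0.182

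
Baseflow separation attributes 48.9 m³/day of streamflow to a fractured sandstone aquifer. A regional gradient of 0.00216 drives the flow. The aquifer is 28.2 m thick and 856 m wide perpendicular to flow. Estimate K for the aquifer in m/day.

Cross-sectional area A = 856 × 28.2 = 24139 m².
Hydraulic gradient i = 0.00216.
From Q = K·A·i, K = Q / (A·i) = 48.9 / (24139 × 0.002160) = 0.9378 m/day.

0.938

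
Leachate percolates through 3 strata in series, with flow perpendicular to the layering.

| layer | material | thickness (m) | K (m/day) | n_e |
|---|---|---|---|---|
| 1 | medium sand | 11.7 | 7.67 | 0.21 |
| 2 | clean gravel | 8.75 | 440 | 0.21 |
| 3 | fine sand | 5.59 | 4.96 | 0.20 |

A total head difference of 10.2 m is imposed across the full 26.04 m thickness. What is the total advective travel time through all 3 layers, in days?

1.42

With flow normal to the layers, continuity requires the same specific discharge q through every layer.
Σ(b_i/K_i) = 11.7/7.67 + 8.75/440 + 5.59/4.96 = 2.672 d.
q = Δh / Σ(b_i/K_i) = 10.2 / 2.672 = 3.817 m/day.
In each layer the seepage velocity is v_i = q/n_i, so the layer transit time is t_i = b_i·n_i / q:
  layer 1 (medium sand): t_1 = 11.7 × 0.21 / 3.817 = 0.6437 d
  layer 2 (clean gravel): t_2 = 8.75 × 0.21 / 3.817 = 0.4814 d
  layer 3 (fine sand): t_3 = 5.59 × 0.20 / 3.817 = 0.2929 d
Total t = Σ t_i = 1.418 days.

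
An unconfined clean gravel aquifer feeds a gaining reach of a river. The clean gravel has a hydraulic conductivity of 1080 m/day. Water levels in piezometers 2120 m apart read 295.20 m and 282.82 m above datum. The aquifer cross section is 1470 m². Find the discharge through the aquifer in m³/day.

9270

Hydraulic gradient i = (295.20 − 282.82) / 2120 = 12.38 / 2120 = 0.005840.
Darcy's law: Q = K · A · i = 1080 × 1470 × 0.005840 = 9271 m³/day.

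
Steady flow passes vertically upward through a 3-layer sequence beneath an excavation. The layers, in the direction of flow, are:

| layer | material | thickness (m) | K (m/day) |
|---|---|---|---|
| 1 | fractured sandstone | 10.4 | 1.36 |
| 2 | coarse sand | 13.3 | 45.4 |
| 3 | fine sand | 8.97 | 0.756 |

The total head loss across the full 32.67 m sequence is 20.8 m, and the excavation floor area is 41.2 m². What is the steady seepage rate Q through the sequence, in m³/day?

43.3

Flow is perpendicular to layering, so the layers act in series and the equivalent K is the thickness-weighted harmonic mean.
Total thickness L = 10.4 + 13.3 + 8.97 = 32.67 m.
Σ(b_i/K_i) = 10.4/1.36 + 13.3/45.4 + 8.97/0.756 = 19.81 d.
K_eq = L / Σ(b_i/K_i) = 32.67 / 19.81 = 1.650 m/day.
Q = K_eq · A · (Δh/L) = 1.650 × 41.2 × (20.8/32.67) = 43.27 m³/day.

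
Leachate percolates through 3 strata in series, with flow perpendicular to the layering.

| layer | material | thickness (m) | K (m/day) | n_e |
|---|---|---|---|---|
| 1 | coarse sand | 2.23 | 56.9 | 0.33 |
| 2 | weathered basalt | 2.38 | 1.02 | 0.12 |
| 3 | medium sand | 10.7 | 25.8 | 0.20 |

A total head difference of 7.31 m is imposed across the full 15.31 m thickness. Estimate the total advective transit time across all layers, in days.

1.21

With flow normal to the layers, continuity requires the same specific discharge q through every layer.
Σ(b_i/K_i) = 2.23/56.9 + 2.38/1.02 + 10.7/25.8 = 2.787 d.
q = Δh / Σ(b_i/K_i) = 7.31 / 2.787 = 2.623 m/day.
In each layer the seepage velocity is v_i = q/n_i, so the layer transit time is t_i = b_i·n_i / q:
  layer 1 (coarse sand): t_1 = 2.23 × 0.33 / 2.623 = 0.2806 d
  layer 2 (weathered basalt): t_2 = 2.38 × 0.12 / 2.623 = 0.1089 d
  layer 3 (medium sand): t_3 = 10.7 × 0.20 / 2.623 = 0.8160 d
Total t = Σ t_i = 1.205 days.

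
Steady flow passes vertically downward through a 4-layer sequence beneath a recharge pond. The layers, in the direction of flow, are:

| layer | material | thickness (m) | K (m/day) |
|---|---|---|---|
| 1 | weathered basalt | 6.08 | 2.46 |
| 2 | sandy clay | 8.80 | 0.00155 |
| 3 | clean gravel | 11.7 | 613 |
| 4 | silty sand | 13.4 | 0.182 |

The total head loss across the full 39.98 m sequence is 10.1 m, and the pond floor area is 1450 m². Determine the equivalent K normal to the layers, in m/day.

0.00695

Flow is perpendicular to layering, so the layers act in series and the equivalent K is the thickness-weighted harmonic mean.
Total thickness L = 6.08 + 8.80 + 11.7 + 13.4 = 39.98 m.
Σ(b_i/K_i) = 6.08/2.46 + 8.80/0.00155 + 11.7/613 + 13.4/0.182 = 5754 d.
K_eq = L / Σ(b_i/K_i) = 39.98 / 5754 = 0.006949 m/day.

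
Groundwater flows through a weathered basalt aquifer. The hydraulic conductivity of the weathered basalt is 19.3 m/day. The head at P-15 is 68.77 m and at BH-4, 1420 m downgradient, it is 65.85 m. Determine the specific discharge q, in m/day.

0.0397

Hydraulic gradient i = (68.77 − 65.85) / 1420 = 2.92 / 1420 = 0.002056.
Specific discharge q = K · i = 19.30 × 0.002056 = 0.03969 m/day.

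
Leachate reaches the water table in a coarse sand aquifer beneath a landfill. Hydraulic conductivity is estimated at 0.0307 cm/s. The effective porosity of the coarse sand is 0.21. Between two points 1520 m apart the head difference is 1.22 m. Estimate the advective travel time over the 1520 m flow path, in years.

41.0

Convert K: 0.0307 cm/s × 864 = 26.52 m/day.
Hydraulic gradient i = Δh / L = 1.22 / 1520 = 0.0008026.
Darcy flux q = K · i = 26.52 × 0.0008026 = 0.02129 m/day.
Seepage velocity v = q / n_e = 0.02129 / 0.21 = 0.1014 m/day.
Travel time t = L / v = 1520 / 0.1014 = 14993 days = 41.05 years.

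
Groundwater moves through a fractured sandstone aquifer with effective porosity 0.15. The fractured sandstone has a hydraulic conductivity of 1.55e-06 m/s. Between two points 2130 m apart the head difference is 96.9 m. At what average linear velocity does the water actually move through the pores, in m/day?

Convert K: 1.55e-06 m/s × 86400 = 0.1339 m/day.
Hydraulic gradient i = Δh / L = 96.9 / 2130 = 0.04549.
Darcy flux q = K · i = 0.1339 × 0.04549 = 0.006092 m/day.
Seepage velocity v = q / n_e = 0.006092 / 0.15 = 0.04062 m/day.

0.0406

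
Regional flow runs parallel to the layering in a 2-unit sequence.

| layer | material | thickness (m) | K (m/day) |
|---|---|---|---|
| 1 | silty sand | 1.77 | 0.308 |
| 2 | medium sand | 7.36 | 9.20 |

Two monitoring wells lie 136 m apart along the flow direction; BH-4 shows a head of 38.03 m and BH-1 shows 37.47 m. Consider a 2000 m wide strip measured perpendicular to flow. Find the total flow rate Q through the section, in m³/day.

562

Flow is parallel to layering, so each bed carries its own Darcy discharge and the transmissivities add.
Σ(K_i·b_i) = 0.308×1.77 + 9.20×7.36 = 68.26 m²/day.
Hydraulic gradient i = (38.03 − 37.47) / 136 = 0.56 / 136 = 0.004118.
Q = Σ(K_i·b_i) · W · i = 68.26 × 2000 × 0.004118 = 562.1 m³/day.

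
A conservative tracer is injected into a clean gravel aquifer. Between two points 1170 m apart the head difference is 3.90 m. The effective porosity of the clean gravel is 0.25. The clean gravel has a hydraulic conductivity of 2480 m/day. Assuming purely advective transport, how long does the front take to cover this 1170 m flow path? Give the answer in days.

Hydraulic gradient i = Δh / L = 3.90 / 1170 = 0.003333.
Darcy flux q = K · i = 2480 × 0.003333 = 8.267 m/day.
Seepage velocity v = q / n_e = 8.267 / 0.25 = 33.07 m/day.
Travel time t = L / v = 1170 / 33.07 = 35.38 days.

35.4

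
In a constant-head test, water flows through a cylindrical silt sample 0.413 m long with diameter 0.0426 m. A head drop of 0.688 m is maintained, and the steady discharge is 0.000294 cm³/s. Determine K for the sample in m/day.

Cross-sectional area A = π·(d/2)² = π × (0.0426/2)² = 0.001425 m².
Convert discharge: 0.000294 cm³/s = 2.940e-10 m³/s.
Darcy's law rearranged: K = Q·L / (A·Δh) = 2.940e-10 × 0.413 / (0.001425 × 0.688) = 1.238e-07 m/s = 0.01070 m/day.

0.0107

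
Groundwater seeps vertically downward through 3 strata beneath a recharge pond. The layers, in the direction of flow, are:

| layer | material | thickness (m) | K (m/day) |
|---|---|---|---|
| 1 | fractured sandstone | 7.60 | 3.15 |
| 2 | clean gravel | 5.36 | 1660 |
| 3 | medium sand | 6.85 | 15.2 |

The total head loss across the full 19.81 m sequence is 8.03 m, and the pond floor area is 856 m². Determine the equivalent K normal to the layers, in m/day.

Flow is perpendicular to layering, so the layers act in series and the equivalent K is the thickness-weighted harmonic mean.
Total thickness L = 7.60 + 5.36 + 6.85 = 19.81 m.
Σ(b_i/K_i) = 7.60/3.15 + 5.36/1660 + 6.85/15.2 = 2.867 d.
K_eq = L / Σ(b_i/K_i) = 19.81 / 2.867 = 6.911 m/day.

6.91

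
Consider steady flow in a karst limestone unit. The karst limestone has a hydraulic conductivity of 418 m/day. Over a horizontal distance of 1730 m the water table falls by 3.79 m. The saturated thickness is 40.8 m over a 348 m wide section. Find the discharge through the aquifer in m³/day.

Cross-sectional area A = 348 × 40.8 = 14198 m².
Hydraulic gradient i = Δh / L = 3.79 / 1730 = 0.002191.
Darcy's law: Q = K · A · i = 418.0 × 14198 × 0.002191 = 13002 m³/day.

13000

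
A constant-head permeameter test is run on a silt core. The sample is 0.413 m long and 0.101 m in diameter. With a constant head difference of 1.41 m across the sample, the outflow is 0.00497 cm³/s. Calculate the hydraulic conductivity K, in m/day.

0.0157

Cross-sectional area A = π·(d/2)² = π × (0.101/2)² = 0.008012 m².
Convert discharge: 0.00497 cm³/s = 4.970e-09 m³/s.
Darcy's law rearranged: K = Q·L / (A·Δh) = 4.970e-09 × 0.413 / (0.008012 × 1.41) = 1.817e-07 m/s = 0.01570 m/day.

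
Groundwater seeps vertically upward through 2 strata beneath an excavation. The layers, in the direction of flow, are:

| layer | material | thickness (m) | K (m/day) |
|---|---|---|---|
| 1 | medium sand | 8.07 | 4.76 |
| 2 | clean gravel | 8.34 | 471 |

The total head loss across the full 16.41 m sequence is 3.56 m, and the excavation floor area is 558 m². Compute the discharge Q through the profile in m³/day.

1160

Flow is perpendicular to layering, so the layers act in series and the equivalent K is the thickness-weighted harmonic mean.
Total thickness L = 8.07 + 8.34 = 16.41 m.
Σ(b_i/K_i) = 8.07/4.76 + 8.34/471 = 1.713 d.
K_eq = L / Σ(b_i/K_i) = 16.41 / 1.713 = 9.579 m/day.
Q = K_eq · A · (Δh/L) = 9.579 × 558 × (3.56/16.41) = 1160 m³/day.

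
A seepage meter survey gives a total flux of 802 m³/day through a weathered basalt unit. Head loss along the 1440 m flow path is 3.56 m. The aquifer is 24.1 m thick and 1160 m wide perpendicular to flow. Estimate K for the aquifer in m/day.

11.6

Cross-sectional area A = 1160 × 24.1 = 27956 m².
Hydraulic gradient i = Δh / L = 3.56 / 1440 = 0.002472.
From Q = K·A·i, K = Q / (A·i) = 802 / (27956 × 0.002472) = 11.60 m/day.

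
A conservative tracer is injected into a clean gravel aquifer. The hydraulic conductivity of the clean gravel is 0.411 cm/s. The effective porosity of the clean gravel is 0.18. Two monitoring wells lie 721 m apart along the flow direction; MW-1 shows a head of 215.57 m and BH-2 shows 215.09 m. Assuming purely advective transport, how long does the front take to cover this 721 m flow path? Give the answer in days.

Convert K: 0.411 cm/s × 864 = 355.1 m/day.
Hydraulic gradient i = (215.57 − 215.09) / 721 = 0.48 / 721 = 0.0006657.
Darcy flux q = K · i = 355.1 × 0.0006657 = 0.2364 m/day.
Seepage velocity v = q / n_e = 0.2364 / 0.18 = 1.313 m/day.
Travel time t = L / v = 721 / 1.313 = 549.0 days.

549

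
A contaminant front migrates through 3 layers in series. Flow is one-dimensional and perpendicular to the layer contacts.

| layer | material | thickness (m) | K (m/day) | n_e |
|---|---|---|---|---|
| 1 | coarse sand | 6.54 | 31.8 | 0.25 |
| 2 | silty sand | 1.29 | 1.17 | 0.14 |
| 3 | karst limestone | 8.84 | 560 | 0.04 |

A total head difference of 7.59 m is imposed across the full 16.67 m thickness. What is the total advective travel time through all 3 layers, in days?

0.378

With flow normal to the layers, continuity requires the same specific discharge q through every layer.
Σ(b_i/K_i) = 6.54/31.8 + 1.29/1.17 + 8.84/560 = 1.324 d.
q = Δh / Σ(b_i/K_i) = 7.59 / 1.324 = 5.733 m/day.
In each layer the seepage velocity is v_i = q/n_i, so the layer transit time is t_i = b_i·n_i / q:
  layer 1 (coarse sand): t_1 = 6.54 × 0.25 / 5.733 = 0.2852 d
  layer 2 (silty sand): t_2 = 1.29 × 0.14 / 5.733 = 0.03150 d
  layer 3 (karst limestone): t_3 = 8.84 × 0.04 / 5.733 = 0.06168 d
Total t = Σ t_i = 0.3784 days.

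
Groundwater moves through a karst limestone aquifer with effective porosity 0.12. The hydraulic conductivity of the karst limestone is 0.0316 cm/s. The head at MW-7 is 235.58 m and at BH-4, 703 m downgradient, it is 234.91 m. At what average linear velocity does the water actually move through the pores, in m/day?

Convert K: 0.0316 cm/s × 864 = 27.30 m/day.
Hydraulic gradient i = (235.58 − 234.91) / 703 = 0.67 / 703 = 0.0009531.
Darcy flux q = K · i = 27.30 × 0.0009531 = 0.02602 m/day.
Seepage velocity v = q / n_e = 0.02602 / 0.12 = 0.2168 m/day.

0.217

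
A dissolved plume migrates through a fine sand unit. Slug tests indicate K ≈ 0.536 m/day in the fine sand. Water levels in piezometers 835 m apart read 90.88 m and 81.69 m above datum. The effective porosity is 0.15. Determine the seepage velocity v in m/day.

Hydraulic gradient i = (90.88 − 81.69) / 835 = 9.19 / 835 = 0.01101.
Darcy flux q = K · i = 0.5360 × 0.01101 = 0.005899 m/day.
Seepage velocity v = q / n_e = 0.005899 / 0.15 = 0.03933 m/day.

0.0393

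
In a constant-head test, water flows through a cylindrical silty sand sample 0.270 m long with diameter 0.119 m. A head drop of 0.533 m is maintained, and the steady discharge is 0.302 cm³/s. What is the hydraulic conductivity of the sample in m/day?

Cross-sectional area A = π·(d/2)² = π × (0.119/2)² = 0.01112 m².
Convert discharge: 0.302 cm³/s = 3.020e-07 m³/s.
Darcy's law rearranged: K = Q·L / (A·Δh) = 3.020e-07 × 0.270 / (0.01112 × 0.533) = 1.375e-05 m/s = 1.188 m/day.

1.19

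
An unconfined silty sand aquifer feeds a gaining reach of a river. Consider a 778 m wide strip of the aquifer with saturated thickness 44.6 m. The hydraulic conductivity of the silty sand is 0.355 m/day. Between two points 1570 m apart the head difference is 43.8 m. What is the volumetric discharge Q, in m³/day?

344

Cross-sectional area A = 778 × 44.6 = 34699 m².
Hydraulic gradient i = Δh / L = 43.8 / 1570 = 0.02790.
Darcy's law: Q = K · A · i = 0.3550 × 34699 × 0.02790 = 343.7 m³/day.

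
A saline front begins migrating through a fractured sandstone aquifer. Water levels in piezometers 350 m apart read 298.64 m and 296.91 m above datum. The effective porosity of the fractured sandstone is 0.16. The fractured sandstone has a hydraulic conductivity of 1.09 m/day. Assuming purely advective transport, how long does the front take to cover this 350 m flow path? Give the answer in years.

Hydraulic gradient i = (298.64 − 296.91) / 350 = 1.73 / 350 = 0.004943.
Darcy flux q = K · i = 1.090 × 0.004943 = 0.005388 m/day.
Seepage velocity v = q / n_e = 0.005388 / 0.16 = 0.03367 m/day.
Travel time t = L / v = 350 / 0.03367 = 10394 days = 28.46 years.

28.5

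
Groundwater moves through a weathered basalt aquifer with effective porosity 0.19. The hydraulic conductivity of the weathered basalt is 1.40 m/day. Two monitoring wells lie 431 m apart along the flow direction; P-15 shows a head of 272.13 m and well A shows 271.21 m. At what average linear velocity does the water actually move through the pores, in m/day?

Hydraulic gradient i = (272.13 − 271.21) / 431 = 0.92 / 431 = 0.002135.
Darcy flux q = K · i = 1.400 × 0.002135 = 0.002988 m/day.
Seepage velocity v = q / n_e = 0.002988 / 0.19 = 0.01573 m/day.

0.0157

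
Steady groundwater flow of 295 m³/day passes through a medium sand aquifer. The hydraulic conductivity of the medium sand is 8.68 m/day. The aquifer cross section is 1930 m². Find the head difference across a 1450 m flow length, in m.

From Q = K·A·i, i = Q / (K·A) = 295 / (8.680 × 1930) = 0.01761.
Head loss Δh = i · L = 0.01761 × 1450 = 25.53 m.

25.5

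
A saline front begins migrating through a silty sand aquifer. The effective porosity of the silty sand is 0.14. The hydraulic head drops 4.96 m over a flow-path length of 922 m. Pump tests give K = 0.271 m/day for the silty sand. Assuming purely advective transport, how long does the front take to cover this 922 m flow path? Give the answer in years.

242

Hydraulic gradient i = Δh / L = 4.96 / 922 = 0.005380.
Darcy flux q = K · i = 0.2710 × 0.005380 = 0.001458 m/day.
Seepage velocity v = q / n_e = 0.001458 / 0.14 = 0.01041 m/day.
Travel time t = L / v = 922 / 0.01041 = 88540 days = 242.4 years.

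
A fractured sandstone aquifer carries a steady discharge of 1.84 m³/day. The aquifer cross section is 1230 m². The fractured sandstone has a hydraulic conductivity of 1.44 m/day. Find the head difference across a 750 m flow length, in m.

0.779

From Q = K·A·i, i = Q / (K·A) = 1.84 / (1.440 × 1230) = 0.001039.
Head loss Δh = i · L = 0.001039 × 750 = 0.7791 m.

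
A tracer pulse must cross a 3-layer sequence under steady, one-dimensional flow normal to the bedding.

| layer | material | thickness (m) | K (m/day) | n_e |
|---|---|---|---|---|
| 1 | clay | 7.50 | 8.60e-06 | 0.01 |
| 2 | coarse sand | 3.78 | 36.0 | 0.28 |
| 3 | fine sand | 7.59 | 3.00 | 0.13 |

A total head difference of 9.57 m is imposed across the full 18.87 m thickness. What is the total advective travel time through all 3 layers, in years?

529

With flow normal to the layers, continuity requires the same specific discharge q through every layer.
Σ(b_i/K_i) = 7.50/8.60e-06 + 3.78/36.0 + 7.59/3.00 = 8.721e+05 d.
q = Δh / Σ(b_i/K_i) = 9.57 / 8.721e+05 = 1.097e-05 m/day.
In each layer the seepage velocity is v_i = q/n_i, so the layer transit time is t_i = b_i·n_i / q:
  layer 1 (clay): t_1 = 7.50 × 0.01 / 1.097e-05 = 6835 d
  layer 2 (coarse sand): t_2 = 3.78 × 0.28 / 1.097e-05 = 96450 d
  layer 3 (fine sand): t_3 = 7.59 × 0.13 / 1.097e-05 = 89916 d
Total t = Σ t_i = 1.932e+05 days = 529.0 years.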